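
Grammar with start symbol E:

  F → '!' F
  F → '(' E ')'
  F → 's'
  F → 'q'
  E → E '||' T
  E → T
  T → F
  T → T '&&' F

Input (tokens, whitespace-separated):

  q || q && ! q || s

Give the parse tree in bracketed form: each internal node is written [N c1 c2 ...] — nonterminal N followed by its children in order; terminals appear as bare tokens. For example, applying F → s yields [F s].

E
E || T
E || T || T
T || T || T
F || T || T
q || T || T
q || T && F || T
q || F && F || T
q || q && F || T
q || q && ! F || T
q || q && ! q || T
q || q && ! q || F
q || q && ! q || s

[E [E [E [T [F q]]] || [T [T [F q]] && [F ! [F q]]]] || [T [F s]]]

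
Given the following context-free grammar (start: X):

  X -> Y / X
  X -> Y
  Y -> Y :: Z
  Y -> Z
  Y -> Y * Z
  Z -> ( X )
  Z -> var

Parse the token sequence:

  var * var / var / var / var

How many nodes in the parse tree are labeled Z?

5

[X [Y [Y [Z var]] * [Z var]] / [X [Y [Z var]] / [X [Y [Z var]] / [X [Y [Z var]]]]]]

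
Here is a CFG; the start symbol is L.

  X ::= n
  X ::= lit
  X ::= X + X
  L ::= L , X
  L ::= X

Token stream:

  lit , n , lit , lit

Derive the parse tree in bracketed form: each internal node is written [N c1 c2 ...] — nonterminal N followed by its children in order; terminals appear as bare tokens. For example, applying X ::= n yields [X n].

L
L , X
L , X , X
L , X , X , X
X , X , X , X
lit , X , X , X
lit , n , X , X
lit , n , lit , X
lit , n , lit , lit

[L [L [L [L [X lit]] , [X n]] , [X lit]] , [X lit]]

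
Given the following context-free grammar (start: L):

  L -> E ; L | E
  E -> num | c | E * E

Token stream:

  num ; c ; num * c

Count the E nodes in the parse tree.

5

[L [E num] ; [L [E c] ; [L [E [E num] * [E c]]]]]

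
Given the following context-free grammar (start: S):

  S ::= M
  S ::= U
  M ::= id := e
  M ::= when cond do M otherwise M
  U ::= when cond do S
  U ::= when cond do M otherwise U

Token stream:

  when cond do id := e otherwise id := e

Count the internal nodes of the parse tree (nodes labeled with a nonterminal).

4

[S [M when cond do [M id := e] otherwise [M id := e]]]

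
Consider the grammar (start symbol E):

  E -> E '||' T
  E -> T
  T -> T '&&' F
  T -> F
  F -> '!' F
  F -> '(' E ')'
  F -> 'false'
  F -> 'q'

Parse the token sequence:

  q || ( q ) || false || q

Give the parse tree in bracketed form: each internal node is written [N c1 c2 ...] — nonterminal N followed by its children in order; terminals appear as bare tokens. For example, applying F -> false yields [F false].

[E [E [E [E [T [F q]]] || [T [F ( [E [T [F q]]] )]]] || [T [F false]]] || [T [F q]]]

E
E || T
E || T || T
E || T || T || T
T || T || T || T
F || T || T || T
q || T || T || T
q || F || T || T
q || ( E ) || T || T
q || ( T ) || T || T
q || ( F ) || T || T
q || ( q ) || T || T
q || ( q ) || F || T
q || ( q ) || false || T
q || ( q ) || false || F
q || ( q ) || false || q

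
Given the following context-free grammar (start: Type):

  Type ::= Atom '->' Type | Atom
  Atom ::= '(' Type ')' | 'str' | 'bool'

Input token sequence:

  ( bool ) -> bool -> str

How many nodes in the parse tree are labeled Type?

4

[Type [Atom ( [Type [Atom bool]] )] -> [Type [Atom bool] -> [Type [Atom str]]]]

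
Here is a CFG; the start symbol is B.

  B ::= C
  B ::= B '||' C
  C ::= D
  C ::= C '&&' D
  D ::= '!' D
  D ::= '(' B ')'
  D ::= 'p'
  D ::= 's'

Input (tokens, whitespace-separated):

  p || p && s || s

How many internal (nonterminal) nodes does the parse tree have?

11

[B [B [B [C [D p]]] || [C [C [D p]] && [D s]]] || [C [D s]]]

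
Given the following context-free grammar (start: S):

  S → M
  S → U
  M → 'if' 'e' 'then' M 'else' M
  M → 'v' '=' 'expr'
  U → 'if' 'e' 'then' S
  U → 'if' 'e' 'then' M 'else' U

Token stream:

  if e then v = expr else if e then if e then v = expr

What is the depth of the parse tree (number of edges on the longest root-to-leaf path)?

7

[S [U if e then [M v = expr] else [U if e then [S [U if e then [S [M v = expr]]]]]]]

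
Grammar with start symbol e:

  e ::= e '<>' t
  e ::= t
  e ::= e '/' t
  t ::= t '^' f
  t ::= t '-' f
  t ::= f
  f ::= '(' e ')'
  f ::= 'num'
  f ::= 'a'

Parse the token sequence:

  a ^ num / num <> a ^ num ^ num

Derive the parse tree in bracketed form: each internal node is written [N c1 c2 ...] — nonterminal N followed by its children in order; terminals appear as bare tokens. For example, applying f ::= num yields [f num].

e
e <> t
e / t <> t
t / t <> t
t ^ f / t <> t
f ^ f / t <> t
a ^ f / t <> t
a ^ num / t <> t
a ^ num / f <> t
a ^ num / num <> t
a ^ num / num <> t ^ f
a ^ num / num <> t ^ f ^ f
a ^ num / num <> f ^ f ^ f
a ^ num / num <> a ^ f ^ f
a ^ num / num <> a ^ num ^ f
a ^ num / num <> a ^ num ^ num

[e [e [e [t [t [f a]] ^ [f num]]] / [t [f num]]] <> [t [t [t [f a]] ^ [f num]] ^ [f num]]]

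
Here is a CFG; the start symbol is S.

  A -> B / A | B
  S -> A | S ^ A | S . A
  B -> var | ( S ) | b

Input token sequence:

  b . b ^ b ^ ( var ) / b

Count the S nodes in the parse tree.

5

[S [S [S [S [A [B b]]] . [A [B b]]] ^ [A [B b]]] ^ [A [B ( [S [A [B var]]] )] / [A [B b]]]]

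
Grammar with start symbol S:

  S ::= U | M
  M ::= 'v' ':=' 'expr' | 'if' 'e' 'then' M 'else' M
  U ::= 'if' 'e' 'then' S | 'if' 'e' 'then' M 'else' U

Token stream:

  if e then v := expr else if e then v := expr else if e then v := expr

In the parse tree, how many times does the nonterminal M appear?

[S [U if e then [M v := expr] else [U if e then [M v := expr] else [U if e then [S [M v := expr]]]]]]

3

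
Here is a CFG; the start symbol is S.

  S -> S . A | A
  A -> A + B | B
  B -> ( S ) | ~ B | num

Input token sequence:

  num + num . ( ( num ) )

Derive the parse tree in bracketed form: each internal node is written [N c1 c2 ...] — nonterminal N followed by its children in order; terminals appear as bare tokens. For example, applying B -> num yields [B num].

S
S . A
A . A
A + B . A
B + B . A
num + B . A
num + num . A
num + num . B
num + num . ( S )
num + num . ( A )
num + num . ( B )
num + num . ( ( S ) )
num + num . ( ( A ) )
num + num . ( ( B ) )
num + num . ( ( num ) )

[S [S [A [A [B num]] + [B num]]] . [A [B ( [S [A [B ( [S [A [B num]]] )]]] )]]]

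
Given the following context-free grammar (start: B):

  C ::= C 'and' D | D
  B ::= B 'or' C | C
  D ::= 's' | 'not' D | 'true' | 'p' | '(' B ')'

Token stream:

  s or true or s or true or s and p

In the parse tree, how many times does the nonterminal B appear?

5

[B [B [B [B [B [C [D s]]] or [C [D true]]] or [C [D s]]] or [C [D true]]] or [C [C [D s]] and [D p]]]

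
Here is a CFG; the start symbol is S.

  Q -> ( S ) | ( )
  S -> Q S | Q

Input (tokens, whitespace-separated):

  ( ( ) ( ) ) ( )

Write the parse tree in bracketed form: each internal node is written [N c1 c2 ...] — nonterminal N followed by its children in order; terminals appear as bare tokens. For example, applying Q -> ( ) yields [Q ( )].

[S [Q ( [S [Q ( )] [S [Q ( )]]] )] [S [Q ( )]]]

S
Q S
( S ) S
( Q S ) S
( ( ) S ) S
( ( ) Q ) S
( ( ) ( ) ) S
( ( ) ( ) ) Q
( ( ) ( ) ) ( )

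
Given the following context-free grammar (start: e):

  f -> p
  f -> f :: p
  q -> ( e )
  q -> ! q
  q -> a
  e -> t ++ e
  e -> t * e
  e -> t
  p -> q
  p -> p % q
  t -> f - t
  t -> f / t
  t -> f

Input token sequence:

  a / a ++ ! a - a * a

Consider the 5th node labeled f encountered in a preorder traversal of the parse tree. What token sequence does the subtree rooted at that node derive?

a

[e [t [f [p [q a]]] / [t [f [p [q a]]]]] ++ [e [t [f [p [q ! [q a]]]] - [t [f [p [q a]]]]] * [e [t [f [p [q a]]]]]]]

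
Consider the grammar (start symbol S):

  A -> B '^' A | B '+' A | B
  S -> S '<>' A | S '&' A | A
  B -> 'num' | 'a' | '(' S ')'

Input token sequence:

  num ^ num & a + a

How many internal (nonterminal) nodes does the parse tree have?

10

[S [S [A [B num] ^ [A [B num]]]] & [A [B a] + [A [B a]]]]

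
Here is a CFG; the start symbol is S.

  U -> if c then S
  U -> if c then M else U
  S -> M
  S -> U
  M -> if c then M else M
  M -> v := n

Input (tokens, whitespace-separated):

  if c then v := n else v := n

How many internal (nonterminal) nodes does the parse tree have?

4

[S [M if c then [M v := n] else [M v := n]]]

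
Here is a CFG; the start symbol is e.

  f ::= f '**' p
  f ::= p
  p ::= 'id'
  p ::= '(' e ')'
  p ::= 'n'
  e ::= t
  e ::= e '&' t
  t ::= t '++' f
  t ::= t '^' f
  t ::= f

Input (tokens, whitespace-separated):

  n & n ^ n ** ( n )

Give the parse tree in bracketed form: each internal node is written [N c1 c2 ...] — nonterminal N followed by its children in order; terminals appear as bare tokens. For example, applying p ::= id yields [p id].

e
e & t
t & t
f & t
p & t
n & t
n & t ^ f
n & f ^ f
n & p ^ f
n & n ^ f
n & n ^ f ** p
n & n ^ p ** p
n & n ^ n ** p
n & n ^ n ** ( e )
n & n ^ n ** ( t )
n & n ^ n ** ( f )
n & n ^ n ** ( p )
n & n ^ n ** ( n )

[e [e [t [f [p n]]]] & [t [t [f [p n]]] ^ [f [f [p n]] ** [p ( [e [t [f [p n]]]] )]]]]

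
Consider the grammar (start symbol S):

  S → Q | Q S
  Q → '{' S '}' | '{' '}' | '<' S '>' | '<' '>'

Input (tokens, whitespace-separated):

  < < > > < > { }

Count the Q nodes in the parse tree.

[S [Q < [S [Q < >]] >] [S [Q < >] [S [Q { }]]]]

4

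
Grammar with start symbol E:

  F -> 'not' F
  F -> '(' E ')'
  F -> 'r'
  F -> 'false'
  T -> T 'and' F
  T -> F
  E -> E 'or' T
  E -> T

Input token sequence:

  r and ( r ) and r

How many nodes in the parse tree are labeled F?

4

[E [T [T [T [F r]] and [F ( [E [T [F r]]] )]] and [F r]]]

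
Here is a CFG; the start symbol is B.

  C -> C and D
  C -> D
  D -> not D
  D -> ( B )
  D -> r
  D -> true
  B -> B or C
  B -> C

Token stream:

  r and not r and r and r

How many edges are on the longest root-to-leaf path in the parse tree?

6

[B [C [C [C [C [D r]] and [D not [D r]]] and [D r]] and [D r]]]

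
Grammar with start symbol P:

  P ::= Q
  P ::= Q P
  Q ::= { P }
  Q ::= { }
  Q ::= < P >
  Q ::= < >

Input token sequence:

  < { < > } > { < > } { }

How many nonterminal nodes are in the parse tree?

[P [Q < [P [Q { [P [Q < >]] }]] >] [P [Q { [P [Q < >]] }] [P [Q { }]]]]

12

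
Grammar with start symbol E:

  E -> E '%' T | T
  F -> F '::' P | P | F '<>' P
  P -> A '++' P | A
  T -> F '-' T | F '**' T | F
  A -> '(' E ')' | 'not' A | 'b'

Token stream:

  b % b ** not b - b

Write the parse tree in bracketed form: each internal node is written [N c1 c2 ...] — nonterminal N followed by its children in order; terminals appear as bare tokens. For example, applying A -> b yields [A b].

E
E % T
T % T
F % T
P % T
A % T
b % T
b % F ** T
b % P ** T
b % A ** T
b % b ** T
b % b ** F - T
b % b ** P - T
b % b ** A - T
b % b ** not A - T
b % b ** not b - T
b % b ** not b - F
b % b ** not b - P
b % b ** not b - A
b % b ** not b - b

[E [E [T [F [P [A b]]]]] % [T [F [P [A b]]] ** [T [F [P [A not [A b]]]] - [T [F [P [A b]]]]]]]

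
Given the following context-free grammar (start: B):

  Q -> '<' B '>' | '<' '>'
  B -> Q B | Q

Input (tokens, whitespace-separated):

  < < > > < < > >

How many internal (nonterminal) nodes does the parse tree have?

[B [Q < [B [Q < >]] >] [B [Q < [B [Q < >]] >]]]

8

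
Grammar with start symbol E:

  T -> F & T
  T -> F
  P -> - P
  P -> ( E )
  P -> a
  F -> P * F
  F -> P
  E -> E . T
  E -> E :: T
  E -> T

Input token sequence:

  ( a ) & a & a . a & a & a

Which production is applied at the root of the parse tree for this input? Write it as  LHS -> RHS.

[E [E [T [F [P ( [E [T [F [P a]]]] )]] & [T [F [P a]] & [T [F [P a]]]]]] . [T [F [P a]] & [T [F [P a]] & [T [F [P a]]]]]]

E -> E . T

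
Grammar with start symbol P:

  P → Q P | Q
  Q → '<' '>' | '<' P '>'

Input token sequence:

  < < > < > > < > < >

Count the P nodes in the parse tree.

[P [Q < [P [Q < >] [P [Q < >]]] >] [P [Q < >] [P [Q < >]]]]

5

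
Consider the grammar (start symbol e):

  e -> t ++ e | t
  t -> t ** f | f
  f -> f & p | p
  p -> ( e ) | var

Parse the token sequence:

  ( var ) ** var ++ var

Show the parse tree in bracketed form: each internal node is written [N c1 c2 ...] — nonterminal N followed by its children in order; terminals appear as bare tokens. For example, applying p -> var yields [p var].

e
t ++ e
t ** f ++ e
f ** f ++ e
p ** f ++ e
( e ) ** f ++ e
( t ) ** f ++ e
( f ) ** f ++ e
( p ) ** f ++ e
( var ) ** f ++ e
( var ) ** p ++ e
( var ) ** var ++ e
( var ) ** var ++ t
( var ) ** var ++ f
( var ) ** var ++ p
( var ) ** var ++ var

[e [t [t [f [p ( [e [t [f [p var]]]] )]]] ** [f [p var]]] ++ [e [t [f [p var]]]]]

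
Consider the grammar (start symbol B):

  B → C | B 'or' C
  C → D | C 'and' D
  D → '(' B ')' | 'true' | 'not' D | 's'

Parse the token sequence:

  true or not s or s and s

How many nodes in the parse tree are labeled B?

3

[B [B [B [C [D true]]] or [C [D not [D s]]]] or [C [C [D s]] and [D s]]]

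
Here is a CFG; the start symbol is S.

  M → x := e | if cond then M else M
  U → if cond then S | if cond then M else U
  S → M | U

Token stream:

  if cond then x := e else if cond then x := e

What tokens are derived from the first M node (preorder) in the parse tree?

x := e

[S [U if cond then [M x := e] else [U if cond then [S [M x := e]]]]]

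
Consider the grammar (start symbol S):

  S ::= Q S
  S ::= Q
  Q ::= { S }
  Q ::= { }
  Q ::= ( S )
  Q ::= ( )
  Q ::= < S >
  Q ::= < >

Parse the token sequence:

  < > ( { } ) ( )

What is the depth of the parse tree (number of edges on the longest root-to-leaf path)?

5

[S [Q < >] [S [Q ( [S [Q { }]] )] [S [Q ( )]]]]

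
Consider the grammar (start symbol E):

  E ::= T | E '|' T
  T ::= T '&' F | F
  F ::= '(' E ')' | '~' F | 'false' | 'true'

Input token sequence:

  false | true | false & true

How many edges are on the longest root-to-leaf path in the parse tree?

5

[E [E [E [T [F false]]] | [T [F true]]] | [T [T [F false]] & [F true]]]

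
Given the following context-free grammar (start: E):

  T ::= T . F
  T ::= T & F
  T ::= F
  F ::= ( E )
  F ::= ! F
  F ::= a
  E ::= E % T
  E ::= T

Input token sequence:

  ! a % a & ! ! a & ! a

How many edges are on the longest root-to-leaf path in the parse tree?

[E [E [T [F ! [F a]]]] % [T [T [T [F a]] & [F ! [F ! [F a]]]] & [F ! [F a]]]]

6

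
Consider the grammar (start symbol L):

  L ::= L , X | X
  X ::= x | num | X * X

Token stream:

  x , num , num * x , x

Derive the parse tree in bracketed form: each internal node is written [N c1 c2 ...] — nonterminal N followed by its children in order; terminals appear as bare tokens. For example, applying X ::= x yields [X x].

L
L , X
L , X , X
L , X , X , X
X , X , X , X
x , X , X , X
x , num , X , X
x , num , X * X , X
x , num , num * X , X
x , num , num * x , X
x , num , num * x , x

[L [L [L [L [X x]] , [X num]] , [X [X num] * [X x]]] , [X x]]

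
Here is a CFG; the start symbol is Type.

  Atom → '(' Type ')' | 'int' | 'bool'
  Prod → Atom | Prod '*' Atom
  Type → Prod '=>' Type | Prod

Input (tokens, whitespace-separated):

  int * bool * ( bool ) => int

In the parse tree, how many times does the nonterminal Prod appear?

5

[Type [Prod [Prod [Prod [Atom int]] * [Atom bool]] * [Atom ( [Type [Prod [Atom bool]]] )]] => [Type [Prod [Atom int]]]]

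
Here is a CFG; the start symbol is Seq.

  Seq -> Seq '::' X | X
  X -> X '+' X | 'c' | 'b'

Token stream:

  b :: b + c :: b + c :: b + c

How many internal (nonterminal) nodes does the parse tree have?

[Seq [Seq [Seq [Seq [X b]] :: [X [X b] + [X c]]] :: [X [X b] + [X c]]] :: [X [X b] + [X c]]]

14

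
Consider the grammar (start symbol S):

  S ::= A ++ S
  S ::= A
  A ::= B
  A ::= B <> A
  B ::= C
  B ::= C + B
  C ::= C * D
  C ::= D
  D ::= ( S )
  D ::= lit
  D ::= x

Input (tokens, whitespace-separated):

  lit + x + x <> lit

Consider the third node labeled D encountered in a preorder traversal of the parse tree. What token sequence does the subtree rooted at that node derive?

[S [A [B [C [D lit]] + [B [C [D x]] + [B [C [D x]]]]] <> [A [B [C [D lit]]]]]]

x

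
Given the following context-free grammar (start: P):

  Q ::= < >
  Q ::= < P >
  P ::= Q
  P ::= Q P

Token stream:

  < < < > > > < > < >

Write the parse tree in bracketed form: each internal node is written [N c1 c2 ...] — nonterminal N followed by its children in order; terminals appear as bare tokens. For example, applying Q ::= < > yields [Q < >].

P
Q P
< P > P
< Q > P
< < P > > P
< < Q > > P
< < < > > > P
< < < > > > Q P
< < < > > > < > P
< < < > > > < > Q
< < < > > > < > < >

[P [Q < [P [Q < [P [Q < >]] >]] >] [P [Q < >] [P [Q < >]]]]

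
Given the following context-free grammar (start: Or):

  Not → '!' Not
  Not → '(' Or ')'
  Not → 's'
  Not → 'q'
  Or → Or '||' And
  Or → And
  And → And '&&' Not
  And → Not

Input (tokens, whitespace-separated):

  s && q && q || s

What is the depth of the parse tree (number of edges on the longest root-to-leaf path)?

[Or [Or [And [And [And [Not s]] && [Not q]] && [Not q]]] || [And [Not s]]]

6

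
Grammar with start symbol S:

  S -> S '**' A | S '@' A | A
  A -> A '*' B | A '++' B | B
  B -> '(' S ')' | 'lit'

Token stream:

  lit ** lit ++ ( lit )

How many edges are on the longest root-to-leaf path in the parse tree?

[S [S [A [B lit]]] ** [A [A [B lit]] ++ [B ( [S [A [B lit]]] )]]]

6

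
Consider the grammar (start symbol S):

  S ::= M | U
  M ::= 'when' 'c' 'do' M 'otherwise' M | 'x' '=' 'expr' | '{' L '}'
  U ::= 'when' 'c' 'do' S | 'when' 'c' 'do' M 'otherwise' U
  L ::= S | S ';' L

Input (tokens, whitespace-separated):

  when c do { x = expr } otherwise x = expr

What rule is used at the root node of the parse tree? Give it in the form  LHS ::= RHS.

[S [M when c do [M { [L [S [M x = expr]]] }] otherwise [M x = expr]]]

S ::= M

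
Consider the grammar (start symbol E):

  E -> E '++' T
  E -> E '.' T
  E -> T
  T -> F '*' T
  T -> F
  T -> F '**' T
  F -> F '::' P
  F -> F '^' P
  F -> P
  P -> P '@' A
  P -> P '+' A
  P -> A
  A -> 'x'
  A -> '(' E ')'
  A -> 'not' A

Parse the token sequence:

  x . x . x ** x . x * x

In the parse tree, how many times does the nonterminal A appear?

6

[E [E [E [E [T [F [P [A x]]]]] . [T [F [P [A x]]]]] . [T [F [P [A x]]] ** [T [F [P [A x]]]]]] . [T [F [P [A x]]] * [T [F [P [A x]]]]]]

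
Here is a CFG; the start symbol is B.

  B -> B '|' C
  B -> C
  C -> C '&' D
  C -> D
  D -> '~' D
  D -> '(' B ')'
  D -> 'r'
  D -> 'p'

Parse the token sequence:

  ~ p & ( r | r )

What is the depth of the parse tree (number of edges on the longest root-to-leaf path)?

[B [C [C [D ~ [D p]]] & [D ( [B [B [C [D r]]] | [C [D r]]] )]]]

7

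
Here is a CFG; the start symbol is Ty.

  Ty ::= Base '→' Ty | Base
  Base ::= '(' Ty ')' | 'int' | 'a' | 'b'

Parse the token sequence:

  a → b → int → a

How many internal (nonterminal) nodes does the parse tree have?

[Ty [Base a] → [Ty [Base b] → [Ty [Base int] → [Ty [Base a]]]]]

8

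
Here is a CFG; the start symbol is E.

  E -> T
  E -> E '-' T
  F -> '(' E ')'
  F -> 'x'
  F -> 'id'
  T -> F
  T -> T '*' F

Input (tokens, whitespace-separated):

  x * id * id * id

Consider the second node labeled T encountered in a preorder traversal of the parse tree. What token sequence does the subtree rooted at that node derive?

x * id * id

[E [T [T [T [T [F x]] * [F id]] * [F id]] * [F id]]]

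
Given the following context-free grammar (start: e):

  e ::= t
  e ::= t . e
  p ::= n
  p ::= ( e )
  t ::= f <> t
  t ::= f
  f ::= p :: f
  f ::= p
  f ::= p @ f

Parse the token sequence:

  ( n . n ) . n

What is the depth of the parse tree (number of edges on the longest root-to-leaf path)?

9

[e [t [f [p ( [e [t [f [p n]]] . [e [t [f [p n]]]]] )]]] . [e [t [f [p n]]]]]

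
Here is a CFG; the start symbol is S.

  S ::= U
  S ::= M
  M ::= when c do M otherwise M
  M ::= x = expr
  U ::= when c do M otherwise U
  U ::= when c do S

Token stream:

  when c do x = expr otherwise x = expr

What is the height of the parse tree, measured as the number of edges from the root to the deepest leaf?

[S [M when c do [M x = expr] otherwise [M x = expr]]]

3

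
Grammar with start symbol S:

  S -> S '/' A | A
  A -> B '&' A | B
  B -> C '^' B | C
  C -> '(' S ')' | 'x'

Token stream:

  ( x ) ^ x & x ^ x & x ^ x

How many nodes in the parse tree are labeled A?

4

[S [A [B [C ( [S [A [B [C x]]]] )] ^ [B [C x]]] & [A [B [C x] ^ [B [C x]]] & [A [B [C x] ^ [B [C x]]]]]]]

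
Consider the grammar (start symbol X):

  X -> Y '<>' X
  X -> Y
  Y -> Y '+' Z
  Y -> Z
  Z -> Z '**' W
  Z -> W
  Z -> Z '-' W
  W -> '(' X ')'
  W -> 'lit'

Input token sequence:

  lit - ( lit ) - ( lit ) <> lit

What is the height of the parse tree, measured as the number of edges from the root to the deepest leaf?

9

[X [Y [Z [Z [Z [W lit]] - [W ( [X [Y [Z [W lit]]]] )]] - [W ( [X [Y [Z [W lit]]]] )]]] <> [X [Y [Z [W lit]]]]]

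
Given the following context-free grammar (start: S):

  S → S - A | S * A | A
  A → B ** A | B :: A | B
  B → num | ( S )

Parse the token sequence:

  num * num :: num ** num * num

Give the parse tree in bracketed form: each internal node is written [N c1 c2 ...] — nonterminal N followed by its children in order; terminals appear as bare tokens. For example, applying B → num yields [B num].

S
S * A
S * A * A
A * A * A
B * A * A
num * A * A
num * B :: A * A
num * num :: A * A
num * num :: B ** A * A
num * num :: num ** A * A
num * num :: num ** B * A
num * num :: num ** num * A
num * num :: num ** num * B
num * num :: num ** num * num

[S [S [S [A [B num]]] * [A [B num] :: [A [B num] ** [A [B num]]]]] * [A [B num]]]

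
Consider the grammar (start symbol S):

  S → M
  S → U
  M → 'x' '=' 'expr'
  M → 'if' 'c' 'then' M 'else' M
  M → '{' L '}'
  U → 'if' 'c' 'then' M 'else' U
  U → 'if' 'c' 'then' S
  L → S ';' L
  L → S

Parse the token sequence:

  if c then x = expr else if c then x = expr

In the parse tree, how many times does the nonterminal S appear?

[S [U if c then [M x = expr] else [U if c then [S [M x = expr]]]]]

2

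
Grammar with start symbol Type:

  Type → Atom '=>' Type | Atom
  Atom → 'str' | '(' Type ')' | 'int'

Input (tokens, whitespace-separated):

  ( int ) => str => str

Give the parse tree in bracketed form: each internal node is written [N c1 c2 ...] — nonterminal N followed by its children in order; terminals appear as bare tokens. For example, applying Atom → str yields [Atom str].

[Type [Atom ( [Type [Atom int]] )] => [Type [Atom str] => [Type [Atom str]]]]

Type
Atom => Type
( Type ) => Type
( Atom ) => Type
( int ) => Type
( int ) => Atom => Type
( int ) => str => Type
( int ) => str => Atom
( int ) => str => str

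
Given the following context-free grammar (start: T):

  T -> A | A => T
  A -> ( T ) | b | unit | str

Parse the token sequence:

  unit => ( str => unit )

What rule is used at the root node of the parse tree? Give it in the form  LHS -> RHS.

T -> A => T

[T [A unit] => [T [A ( [T [A str] => [T [A unit]]] )]]]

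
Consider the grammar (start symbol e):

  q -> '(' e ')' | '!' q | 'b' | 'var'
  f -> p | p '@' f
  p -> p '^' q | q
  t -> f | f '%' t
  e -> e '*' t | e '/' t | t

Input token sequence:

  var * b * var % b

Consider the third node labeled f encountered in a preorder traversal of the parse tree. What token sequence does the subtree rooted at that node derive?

var

[e [e [e [t [f [p [q var]]]]] * [t [f [p [q b]]]]] * [t [f [p [q var]]] % [t [f [p [q b]]]]]]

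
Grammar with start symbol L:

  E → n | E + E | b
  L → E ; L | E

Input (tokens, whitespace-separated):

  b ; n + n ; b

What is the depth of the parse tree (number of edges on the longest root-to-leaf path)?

4

[L [E b] ; [L [E [E n] + [E n]] ; [L [E b]]]]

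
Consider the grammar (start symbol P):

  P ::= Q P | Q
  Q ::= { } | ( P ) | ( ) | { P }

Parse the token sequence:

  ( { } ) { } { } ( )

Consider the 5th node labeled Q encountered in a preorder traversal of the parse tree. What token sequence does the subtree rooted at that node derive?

( )

[P [Q ( [P [Q { }]] )] [P [Q { }] [P [Q { }] [P [Q ( )]]]]]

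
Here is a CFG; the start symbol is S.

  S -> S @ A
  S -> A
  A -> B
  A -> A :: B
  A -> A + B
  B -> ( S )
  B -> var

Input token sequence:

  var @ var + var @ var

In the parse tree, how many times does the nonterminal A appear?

4

[S [S [S [A [B var]]] @ [A [A [B var]] + [B var]]] @ [A [B var]]]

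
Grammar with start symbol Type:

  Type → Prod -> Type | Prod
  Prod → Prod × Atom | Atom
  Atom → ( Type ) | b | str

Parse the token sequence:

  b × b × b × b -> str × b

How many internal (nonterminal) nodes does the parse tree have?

[Type [Prod [Prod [Prod [Prod [Atom b]] × [Atom b]] × [Atom b]] × [Atom b]] -> [Type [Prod [Prod [Atom str]] × [Atom b]]]]

14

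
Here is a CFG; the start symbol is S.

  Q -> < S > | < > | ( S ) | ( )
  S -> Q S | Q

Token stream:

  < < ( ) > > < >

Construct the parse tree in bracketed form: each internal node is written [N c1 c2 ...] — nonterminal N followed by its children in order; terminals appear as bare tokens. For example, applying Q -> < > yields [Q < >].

[S [Q < [S [Q < [S [Q ( )]] >]] >] [S [Q < >]]]

S
Q S
< S > S
< Q > S
< < S > > S
< < Q > > S
< < ( ) > > S
< < ( ) > > Q
< < ( ) > > < >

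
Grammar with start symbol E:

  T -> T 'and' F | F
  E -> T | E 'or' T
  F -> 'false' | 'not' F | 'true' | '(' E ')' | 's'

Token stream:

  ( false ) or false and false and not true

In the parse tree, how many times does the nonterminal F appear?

[E [E [T [F ( [E [T [F false]]] )]]] or [T [T [T [F false]] and [F false]] and [F not [F true]]]]

6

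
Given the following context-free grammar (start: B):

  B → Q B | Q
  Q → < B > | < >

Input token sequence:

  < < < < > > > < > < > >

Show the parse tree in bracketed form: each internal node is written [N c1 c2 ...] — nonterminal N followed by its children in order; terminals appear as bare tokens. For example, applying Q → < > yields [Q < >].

B
Q
< B >
< Q B >
< < B > B >
< < Q > B >
< < < B > > B >
< < < Q > > B >
< < < < > > > B >
< < < < > > > Q B >
< < < < > > > < > B >
< < < < > > > < > Q >
< < < < > > > < > < > >

[B [Q < [B [Q < [B [Q < [B [Q < >]] >]] >] [B [Q < >] [B [Q < >]]]] >]]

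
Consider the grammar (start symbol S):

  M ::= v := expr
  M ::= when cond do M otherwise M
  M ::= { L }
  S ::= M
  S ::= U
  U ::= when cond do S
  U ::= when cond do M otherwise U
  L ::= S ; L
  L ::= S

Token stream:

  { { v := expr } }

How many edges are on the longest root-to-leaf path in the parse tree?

8

[S [M { [L [S [M { [L [S [M v := expr]]] }]]] }]]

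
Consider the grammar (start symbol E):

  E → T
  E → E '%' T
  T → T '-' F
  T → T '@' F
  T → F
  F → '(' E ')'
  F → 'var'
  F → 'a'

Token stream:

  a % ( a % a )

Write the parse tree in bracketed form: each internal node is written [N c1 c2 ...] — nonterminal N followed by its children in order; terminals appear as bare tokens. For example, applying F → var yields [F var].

E
E % T
T % T
F % T
a % T
a % F
a % ( E )
a % ( E % T )
a % ( T % T )
a % ( F % T )
a % ( a % T )
a % ( a % F )
a % ( a % a )

[E [E [T [F a]]] % [T [F ( [E [E [T [F a]]] % [T [F a]]] )]]]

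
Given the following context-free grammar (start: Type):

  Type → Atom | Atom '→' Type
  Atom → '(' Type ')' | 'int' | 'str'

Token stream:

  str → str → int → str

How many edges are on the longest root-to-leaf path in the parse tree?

[Type [Atom str] → [Type [Atom str] → [Type [Atom int] → [Type [Atom str]]]]]

5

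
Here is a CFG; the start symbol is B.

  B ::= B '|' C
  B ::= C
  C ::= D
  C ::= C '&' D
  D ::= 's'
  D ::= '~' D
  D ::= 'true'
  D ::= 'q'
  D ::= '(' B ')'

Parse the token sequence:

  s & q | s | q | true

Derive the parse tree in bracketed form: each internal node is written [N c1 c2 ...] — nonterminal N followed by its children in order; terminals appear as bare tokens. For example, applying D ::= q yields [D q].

[B [B [B [B [C [C [D s]] & [D q]]] | [C [D s]]] | [C [D q]]] | [C [D true]]]

B
B | C
B | C | C
B | C | C | C
C | C | C | C
C & D | C | C | C
D & D | C | C | C
s & D | C | C | C
s & q | C | C | C
s & q | D | C | C
s & q | s | C | C
s & q | s | D | C
s & q | s | q | C
s & q | s | q | D
s & q | s | q | true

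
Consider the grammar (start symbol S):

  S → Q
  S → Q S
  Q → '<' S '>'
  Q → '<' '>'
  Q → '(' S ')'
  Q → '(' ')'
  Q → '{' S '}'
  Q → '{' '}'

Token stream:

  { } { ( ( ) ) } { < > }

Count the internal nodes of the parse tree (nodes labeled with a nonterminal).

12

[S [Q { }] [S [Q { [S [Q ( [S [Q ( )]] )]] }] [S [Q { [S [Q < >]] }]]]]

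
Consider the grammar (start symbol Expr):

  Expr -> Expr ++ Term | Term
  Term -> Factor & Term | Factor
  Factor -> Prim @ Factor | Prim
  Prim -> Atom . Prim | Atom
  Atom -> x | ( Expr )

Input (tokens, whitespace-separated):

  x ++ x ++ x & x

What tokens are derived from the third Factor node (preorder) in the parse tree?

x

[Expr [Expr [Expr [Term [Factor [Prim [Atom x]]]]] ++ [Term [Factor [Prim [Atom x]]]]] ++ [Term [Factor [Prim [Atom x]]] & [Term [Factor [Prim [Atom x]]]]]]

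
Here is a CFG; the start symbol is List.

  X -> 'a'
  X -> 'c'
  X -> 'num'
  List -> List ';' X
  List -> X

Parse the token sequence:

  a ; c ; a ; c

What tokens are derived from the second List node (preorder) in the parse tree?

a ; c ; a

[List [List [List [List [X a]] ; [X c]] ; [X a]] ; [X c]]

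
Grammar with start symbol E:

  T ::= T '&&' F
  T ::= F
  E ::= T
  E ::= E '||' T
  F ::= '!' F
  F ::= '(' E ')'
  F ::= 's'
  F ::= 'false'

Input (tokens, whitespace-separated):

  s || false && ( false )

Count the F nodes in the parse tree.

[E [E [T [F s]]] || [T [T [F false]] && [F ( [E [T [F false]]] )]]]

4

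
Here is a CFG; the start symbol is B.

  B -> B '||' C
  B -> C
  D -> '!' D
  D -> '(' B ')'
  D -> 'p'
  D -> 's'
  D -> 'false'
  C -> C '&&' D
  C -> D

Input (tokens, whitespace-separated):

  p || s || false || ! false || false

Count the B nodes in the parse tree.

5

[B [B [B [B [B [C [D p]]] || [C [D s]]] || [C [D false]]] || [C [D ! [D false]]]] || [C [D false]]]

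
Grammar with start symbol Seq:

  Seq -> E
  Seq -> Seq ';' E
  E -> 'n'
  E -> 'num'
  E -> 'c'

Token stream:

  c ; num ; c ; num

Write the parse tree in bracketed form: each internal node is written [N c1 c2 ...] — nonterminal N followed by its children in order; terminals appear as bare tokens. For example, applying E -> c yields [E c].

[Seq [Seq [Seq [Seq [E c]] ; [E num]] ; [E c]] ; [E num]]

Seq
Seq ; E
Seq ; E ; E
Seq ; E ; E ; E
E ; E ; E ; E
c ; E ; E ; E
c ; num ; E ; E
c ; num ; c ; E
c ; num ; c ; num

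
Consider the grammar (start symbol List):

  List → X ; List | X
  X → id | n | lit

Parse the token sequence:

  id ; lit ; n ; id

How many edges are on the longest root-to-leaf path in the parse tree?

5

[List [X id] ; [List [X lit] ; [List [X n] ; [List [X id]]]]]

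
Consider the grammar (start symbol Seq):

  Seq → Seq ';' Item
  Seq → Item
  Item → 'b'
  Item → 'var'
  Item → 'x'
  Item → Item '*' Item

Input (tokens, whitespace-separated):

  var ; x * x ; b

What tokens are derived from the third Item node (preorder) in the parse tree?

[Seq [Seq [Seq [Item var]] ; [Item [Item x] * [Item x]]] ; [Item b]]

x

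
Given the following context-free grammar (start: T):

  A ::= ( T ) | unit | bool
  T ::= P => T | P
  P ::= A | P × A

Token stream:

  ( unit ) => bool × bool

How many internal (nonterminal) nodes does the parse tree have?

11

[T [P [A ( [T [P [A unit]]] )]] => [T [P [P [A bool]] × [A bool]]]]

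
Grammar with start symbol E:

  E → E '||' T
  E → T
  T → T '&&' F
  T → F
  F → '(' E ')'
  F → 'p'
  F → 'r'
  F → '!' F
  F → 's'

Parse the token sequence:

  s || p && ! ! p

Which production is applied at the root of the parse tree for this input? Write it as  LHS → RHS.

E → E '||' T

[E [E [T [F s]]] || [T [T [F p]] && [F ! [F ! [F p]]]]]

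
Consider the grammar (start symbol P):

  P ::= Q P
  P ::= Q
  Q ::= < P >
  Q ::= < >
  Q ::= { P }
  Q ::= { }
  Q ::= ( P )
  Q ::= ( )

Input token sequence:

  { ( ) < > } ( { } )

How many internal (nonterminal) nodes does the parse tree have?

10

[P [Q { [P [Q ( )] [P [Q < >]]] }] [P [Q ( [P [Q { }]] )]]]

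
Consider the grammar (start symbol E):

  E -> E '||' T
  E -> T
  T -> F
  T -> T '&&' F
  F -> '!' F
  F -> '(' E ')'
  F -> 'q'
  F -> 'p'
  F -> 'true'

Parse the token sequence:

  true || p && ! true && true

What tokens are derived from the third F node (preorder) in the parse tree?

[E [E [T [F true]]] || [T [T [T [F p]] && [F ! [F true]]] && [F true]]]

! true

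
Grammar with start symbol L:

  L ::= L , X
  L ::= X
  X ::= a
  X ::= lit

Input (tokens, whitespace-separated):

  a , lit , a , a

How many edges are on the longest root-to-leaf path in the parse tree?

5

[L [L [L [L [X a]] , [X lit]] , [X a]] , [X a]]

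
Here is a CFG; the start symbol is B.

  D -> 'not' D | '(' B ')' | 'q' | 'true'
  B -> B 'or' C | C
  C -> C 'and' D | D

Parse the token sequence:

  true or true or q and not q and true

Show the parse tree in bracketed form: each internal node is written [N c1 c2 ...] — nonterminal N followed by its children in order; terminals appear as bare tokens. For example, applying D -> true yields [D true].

B
B or C
B or C or C
C or C or C
D or C or C
true or C or C
true or D or C
true or true or C
true or true or C and D
true or true or C and D and D
true or true or D and D and D
true or true or q and D and D
true or true or q and not D and D
true or true or q and not q and D
true or true or q and not q and true

[B [B [B [C [D true]]] or [C [D true]]] or [C [C [C [D q]] and [D not [D q]]] and [D true]]]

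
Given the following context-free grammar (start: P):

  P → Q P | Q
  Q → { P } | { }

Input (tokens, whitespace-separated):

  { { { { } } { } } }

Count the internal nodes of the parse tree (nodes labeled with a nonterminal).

10

[P [Q { [P [Q { [P [Q { [P [Q { }]] }] [P [Q { }]]] }]] }]]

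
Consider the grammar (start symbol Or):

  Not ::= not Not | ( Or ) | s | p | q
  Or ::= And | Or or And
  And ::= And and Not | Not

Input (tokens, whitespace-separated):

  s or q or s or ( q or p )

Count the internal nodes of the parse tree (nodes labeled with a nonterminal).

[Or [Or [Or [Or [And [Not s]]] or [And [Not q]]] or [And [Not s]]] or [And [Not ( [Or [Or [And [Not q]]] or [And [Not p]]] )]]]

18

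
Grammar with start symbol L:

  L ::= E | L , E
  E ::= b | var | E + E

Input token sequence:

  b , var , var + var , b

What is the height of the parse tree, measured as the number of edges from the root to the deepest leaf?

[L [L [L [L [E b]] , [E var]] , [E [E var] + [E var]]] , [E b]]

5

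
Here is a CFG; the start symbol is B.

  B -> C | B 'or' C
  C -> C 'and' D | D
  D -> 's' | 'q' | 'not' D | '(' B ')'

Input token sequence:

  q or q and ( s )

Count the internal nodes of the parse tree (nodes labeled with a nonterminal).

[B [B [C [D q]]] or [C [C [D q]] and [D ( [B [C [D s]]] )]]]

11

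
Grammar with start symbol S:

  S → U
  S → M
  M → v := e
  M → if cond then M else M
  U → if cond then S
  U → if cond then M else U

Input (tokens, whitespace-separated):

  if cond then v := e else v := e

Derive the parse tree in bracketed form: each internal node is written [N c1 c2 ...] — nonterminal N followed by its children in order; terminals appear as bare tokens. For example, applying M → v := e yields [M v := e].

[S [M if cond then [M v := e] else [M v := e]]]

S
M
if cond then M else M
if cond then v := e else M
if cond then v := e else v := e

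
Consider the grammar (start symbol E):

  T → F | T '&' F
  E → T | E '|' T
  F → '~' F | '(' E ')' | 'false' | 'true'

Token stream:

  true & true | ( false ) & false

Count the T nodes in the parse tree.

5

[E [E [T [T [F true]] & [F true]]] | [T [T [F ( [E [T [F false]]] )]] & [F false]]]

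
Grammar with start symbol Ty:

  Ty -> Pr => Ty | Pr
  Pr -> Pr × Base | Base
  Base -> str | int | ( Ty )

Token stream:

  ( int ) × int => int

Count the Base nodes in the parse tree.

4

[Ty [Pr [Pr [Base ( [Ty [Pr [Base int]]] )]] × [Base int]] => [Ty [Pr [Base int]]]]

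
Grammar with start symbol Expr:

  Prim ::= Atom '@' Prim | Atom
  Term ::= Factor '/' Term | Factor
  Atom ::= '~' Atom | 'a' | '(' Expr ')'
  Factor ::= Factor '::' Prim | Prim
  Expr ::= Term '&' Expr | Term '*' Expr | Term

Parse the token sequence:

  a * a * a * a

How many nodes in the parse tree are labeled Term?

4

[Expr [Term [Factor [Prim [Atom a]]]] * [Expr [Term [Factor [Prim [Atom a]]]] * [Expr [Term [Factor [Prim [Atom a]]]] * [Expr [Term [Factor [Prim [Atom a]]]]]]]]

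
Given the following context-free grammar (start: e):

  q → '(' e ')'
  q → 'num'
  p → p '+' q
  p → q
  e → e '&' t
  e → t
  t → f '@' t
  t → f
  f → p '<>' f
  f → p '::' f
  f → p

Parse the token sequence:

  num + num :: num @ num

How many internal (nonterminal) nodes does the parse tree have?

14

[e [t [f [p [p [q num]] + [q num]] :: [f [p [q num]]]] @ [t [f [p [q num]]]]]]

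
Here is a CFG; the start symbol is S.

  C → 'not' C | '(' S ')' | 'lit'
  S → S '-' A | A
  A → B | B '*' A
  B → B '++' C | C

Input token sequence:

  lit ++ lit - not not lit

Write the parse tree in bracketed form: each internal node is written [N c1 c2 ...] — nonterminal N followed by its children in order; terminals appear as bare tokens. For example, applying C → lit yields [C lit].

S
S - A
A - A
B - A
B ++ C - A
C ++ C - A
lit ++ C - A
lit ++ lit - A
lit ++ lit - B
lit ++ lit - C
lit ++ lit - not C
lit ++ lit - not not C
lit ++ lit - not not lit

[S [S [A [B [B [C lit]] ++ [C lit]]]] - [A [B [C not [C not [C lit]]]]]]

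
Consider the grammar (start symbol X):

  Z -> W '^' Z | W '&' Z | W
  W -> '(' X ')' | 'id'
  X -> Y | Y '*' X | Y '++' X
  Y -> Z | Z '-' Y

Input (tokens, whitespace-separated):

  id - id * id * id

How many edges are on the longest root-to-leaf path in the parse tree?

[X [Y [Z [W id]] - [Y [Z [W id]]]] * [X [Y [Z [W id]]] * [X [Y [Z [W id]]]]]]

6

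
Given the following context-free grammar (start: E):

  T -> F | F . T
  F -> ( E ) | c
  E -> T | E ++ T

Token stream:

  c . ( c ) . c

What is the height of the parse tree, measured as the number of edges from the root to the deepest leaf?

7

[E [T [F c] . [T [F ( [E [T [F c]]] )] . [T [F c]]]]]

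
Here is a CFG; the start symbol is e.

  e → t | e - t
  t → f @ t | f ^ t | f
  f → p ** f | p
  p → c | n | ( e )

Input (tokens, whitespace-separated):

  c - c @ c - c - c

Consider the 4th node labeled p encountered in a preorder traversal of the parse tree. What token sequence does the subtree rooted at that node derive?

c

[e [e [e [e [t [f [p c]]]] - [t [f [p c]] @ [t [f [p c]]]]] - [t [f [p c]]]] - [t [f [p c]]]]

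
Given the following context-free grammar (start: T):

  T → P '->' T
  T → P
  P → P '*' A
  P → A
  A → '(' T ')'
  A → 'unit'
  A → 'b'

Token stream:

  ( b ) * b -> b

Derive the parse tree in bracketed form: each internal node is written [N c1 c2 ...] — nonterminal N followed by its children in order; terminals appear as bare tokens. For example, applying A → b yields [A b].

[T [P [P [A ( [T [P [A b]]] )]] * [A b]] -> [T [P [A b]]]]

T
P -> T
P * A -> T
A * A -> T
( T ) * A -> T
( P ) * A -> T
( A ) * A -> T
( b ) * A -> T
( b ) * b -> T
( b ) * b -> P
( b ) * b -> A
( b ) * b -> b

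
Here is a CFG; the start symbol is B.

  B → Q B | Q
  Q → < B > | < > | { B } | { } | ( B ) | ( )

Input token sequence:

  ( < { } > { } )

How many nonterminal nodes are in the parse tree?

[B [Q ( [B [Q < [B [Q { }]] >] [B [Q { }]]] )]]

8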